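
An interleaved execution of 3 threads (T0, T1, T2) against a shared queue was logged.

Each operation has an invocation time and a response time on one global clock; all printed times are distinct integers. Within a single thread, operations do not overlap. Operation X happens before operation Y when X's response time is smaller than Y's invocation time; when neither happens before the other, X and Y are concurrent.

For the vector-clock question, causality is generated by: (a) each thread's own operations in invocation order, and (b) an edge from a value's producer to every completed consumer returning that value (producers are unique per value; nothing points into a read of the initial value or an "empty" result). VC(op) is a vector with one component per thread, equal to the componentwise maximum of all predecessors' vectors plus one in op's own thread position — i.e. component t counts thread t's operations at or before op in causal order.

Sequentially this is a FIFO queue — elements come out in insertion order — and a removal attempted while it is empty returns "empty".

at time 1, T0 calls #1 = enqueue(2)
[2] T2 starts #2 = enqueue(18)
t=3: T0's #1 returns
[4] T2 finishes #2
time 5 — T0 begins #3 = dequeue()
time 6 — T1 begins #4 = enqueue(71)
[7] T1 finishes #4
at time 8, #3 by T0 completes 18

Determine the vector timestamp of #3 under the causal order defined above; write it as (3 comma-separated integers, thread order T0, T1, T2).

(2, 0, 1)

no predecessors for #2 (invoked 2): T2 increments from zero → (0, 0, 1)
no predecessors for #4 (invoked 6): T1 increments from zero → (0, 1, 0)
no predecessors for #1 (invoked 1): T0 increments from zero → (1, 0, 0)
#3, invoked 5, takes VC(#1)=(1, 0, 0), VC(#2)=(0, 0, 1) under max, adds 1 for T0 → (2, 0, 1)
target: VC(#3) = (2, 0, 1)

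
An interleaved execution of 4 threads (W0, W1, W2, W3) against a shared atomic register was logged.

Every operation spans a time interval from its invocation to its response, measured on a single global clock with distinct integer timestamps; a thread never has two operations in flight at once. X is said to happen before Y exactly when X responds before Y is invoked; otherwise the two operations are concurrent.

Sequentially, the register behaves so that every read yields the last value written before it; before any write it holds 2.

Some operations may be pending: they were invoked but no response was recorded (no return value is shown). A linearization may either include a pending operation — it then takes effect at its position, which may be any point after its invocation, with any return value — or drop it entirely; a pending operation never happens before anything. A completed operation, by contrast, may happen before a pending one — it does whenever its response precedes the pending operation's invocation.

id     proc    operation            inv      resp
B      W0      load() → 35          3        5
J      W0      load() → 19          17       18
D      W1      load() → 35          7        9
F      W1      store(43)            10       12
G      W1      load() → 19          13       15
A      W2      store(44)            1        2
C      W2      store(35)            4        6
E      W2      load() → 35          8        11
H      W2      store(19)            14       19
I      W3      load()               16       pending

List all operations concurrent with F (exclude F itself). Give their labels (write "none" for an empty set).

E

F spans [10,12]; an op avoiding the whole window 10..12 is ordered, any other is concurrent
A [1,2]: before
B [3,5]: before
C [4,6]: before
D [7,9]: before
E [8,11]: concurrent
G [13,15]: after
H [14,19]: after
I [16,…): after
J [17,18]: after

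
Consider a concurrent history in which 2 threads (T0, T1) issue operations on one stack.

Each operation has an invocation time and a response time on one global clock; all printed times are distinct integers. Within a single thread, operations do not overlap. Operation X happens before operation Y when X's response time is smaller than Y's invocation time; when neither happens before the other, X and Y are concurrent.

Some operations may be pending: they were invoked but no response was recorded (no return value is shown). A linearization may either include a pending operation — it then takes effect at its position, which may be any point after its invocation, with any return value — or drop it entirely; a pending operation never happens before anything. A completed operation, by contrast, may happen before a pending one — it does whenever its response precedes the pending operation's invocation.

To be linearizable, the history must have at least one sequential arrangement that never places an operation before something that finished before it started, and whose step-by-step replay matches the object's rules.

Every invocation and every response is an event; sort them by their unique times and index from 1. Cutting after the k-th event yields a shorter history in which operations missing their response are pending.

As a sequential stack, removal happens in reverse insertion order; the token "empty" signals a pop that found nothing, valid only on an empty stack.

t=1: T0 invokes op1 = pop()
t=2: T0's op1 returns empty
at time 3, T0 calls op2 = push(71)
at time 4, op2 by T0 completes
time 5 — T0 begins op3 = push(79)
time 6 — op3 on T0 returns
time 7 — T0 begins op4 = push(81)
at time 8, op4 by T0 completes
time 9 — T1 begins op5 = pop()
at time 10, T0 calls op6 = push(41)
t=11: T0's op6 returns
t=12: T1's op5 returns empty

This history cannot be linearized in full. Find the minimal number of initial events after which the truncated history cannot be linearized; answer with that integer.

12

a valid linearization of events 1..11 exists, for instance op1, op2, op3, op4, op5, op6:
step 1: op1 pop() → empty — stack <>
step 2: op2 push(71) — stack <71>
step 3: op3 push(79) — stack <71,79>
step 4: op4 push(81) — stack <71,79,81>
step 5: op5 pop() (pending, included) — stack <71,79>
step 6: op6 push(41) — stack <71,79,41>
with event 12 included (op5 responding at time 12), all real-time-consistent orders fail
e.g. op1, op2, op3, op4, op5, op6: illegal at step 5, since op5 pop() → empty cannot apply there
e.g. op1, op2, op3, op4, op6, op5: illegal at step 6, since op5 pop() → empty cannot apply there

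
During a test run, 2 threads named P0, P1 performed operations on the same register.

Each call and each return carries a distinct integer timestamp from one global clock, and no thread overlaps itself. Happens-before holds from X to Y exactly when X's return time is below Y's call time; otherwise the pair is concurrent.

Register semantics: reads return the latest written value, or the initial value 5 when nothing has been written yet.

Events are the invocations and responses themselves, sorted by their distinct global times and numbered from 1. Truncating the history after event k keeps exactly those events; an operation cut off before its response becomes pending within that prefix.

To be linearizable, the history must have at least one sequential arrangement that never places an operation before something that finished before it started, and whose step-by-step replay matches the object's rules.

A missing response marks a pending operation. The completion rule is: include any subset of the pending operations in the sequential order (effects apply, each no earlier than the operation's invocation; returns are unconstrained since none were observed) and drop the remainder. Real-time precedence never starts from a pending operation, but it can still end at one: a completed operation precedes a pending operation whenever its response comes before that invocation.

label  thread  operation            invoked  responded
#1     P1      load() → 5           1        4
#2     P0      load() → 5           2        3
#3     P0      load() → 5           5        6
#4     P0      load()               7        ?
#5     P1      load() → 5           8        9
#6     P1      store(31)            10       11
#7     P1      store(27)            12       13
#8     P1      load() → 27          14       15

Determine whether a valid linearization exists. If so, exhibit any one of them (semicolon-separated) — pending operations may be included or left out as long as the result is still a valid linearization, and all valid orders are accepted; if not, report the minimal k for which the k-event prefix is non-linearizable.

linearizable — witness: #1; #2; #3; #4; #5; #6; #7; #8

step 1: #1 load() → 5 — value 5
step 2: #2 load() → 5 — value 5
step 3: #3 load() → 5 — value 5
step 4: #4 load() (pending, included) — value 5
step 5: #5 load() → 5 — value 5
step 6: #6 store(31) — value 31
step 7: #7 store(27) — value 27
step 8: #8 load() → 27 — value 27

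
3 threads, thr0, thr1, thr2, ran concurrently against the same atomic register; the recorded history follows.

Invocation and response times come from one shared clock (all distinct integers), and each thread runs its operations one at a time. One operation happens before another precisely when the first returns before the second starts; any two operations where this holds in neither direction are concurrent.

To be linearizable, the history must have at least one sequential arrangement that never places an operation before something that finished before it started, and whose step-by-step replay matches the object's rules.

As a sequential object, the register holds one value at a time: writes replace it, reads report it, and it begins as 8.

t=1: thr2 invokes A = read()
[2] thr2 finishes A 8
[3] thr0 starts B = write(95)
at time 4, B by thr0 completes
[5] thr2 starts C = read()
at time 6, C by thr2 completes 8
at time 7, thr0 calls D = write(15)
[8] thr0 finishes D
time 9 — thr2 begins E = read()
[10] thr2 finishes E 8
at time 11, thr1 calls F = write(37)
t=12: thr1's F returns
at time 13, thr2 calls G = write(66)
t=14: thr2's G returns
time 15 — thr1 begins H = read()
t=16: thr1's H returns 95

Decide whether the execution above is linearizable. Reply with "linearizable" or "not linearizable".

the violation lands at event 6, C's response at time 6: events 1..5 linearize, events 1..6 do not
the completed operations (3 total) allow one real-time order; the atomic register replay rejects it
one such order, A, B, C, breaks at step 3 where C read() → 8 is illegal

not linearizable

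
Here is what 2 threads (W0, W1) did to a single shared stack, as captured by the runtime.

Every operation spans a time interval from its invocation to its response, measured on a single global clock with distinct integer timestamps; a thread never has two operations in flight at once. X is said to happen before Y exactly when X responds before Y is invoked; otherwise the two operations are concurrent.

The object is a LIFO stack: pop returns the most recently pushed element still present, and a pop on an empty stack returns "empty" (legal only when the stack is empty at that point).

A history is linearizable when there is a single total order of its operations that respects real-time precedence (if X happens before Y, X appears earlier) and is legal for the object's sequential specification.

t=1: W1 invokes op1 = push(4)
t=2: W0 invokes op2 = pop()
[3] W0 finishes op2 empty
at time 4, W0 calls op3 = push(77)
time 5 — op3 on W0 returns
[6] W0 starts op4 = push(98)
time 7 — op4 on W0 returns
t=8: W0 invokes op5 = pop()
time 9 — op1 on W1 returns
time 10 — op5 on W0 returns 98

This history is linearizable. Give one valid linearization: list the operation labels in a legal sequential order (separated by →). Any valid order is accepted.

1. op2 pop() → empty, leaving stack <>
2. op1 push(4), leaving stack <4>
3. op3 push(77), leaving stack <4,77>
4. op4 push(98), leaving stack <4,77,98>
5. op5 pop() → 98, leaving stack <4,77>

op2 → op1 → op3 → op4 → op5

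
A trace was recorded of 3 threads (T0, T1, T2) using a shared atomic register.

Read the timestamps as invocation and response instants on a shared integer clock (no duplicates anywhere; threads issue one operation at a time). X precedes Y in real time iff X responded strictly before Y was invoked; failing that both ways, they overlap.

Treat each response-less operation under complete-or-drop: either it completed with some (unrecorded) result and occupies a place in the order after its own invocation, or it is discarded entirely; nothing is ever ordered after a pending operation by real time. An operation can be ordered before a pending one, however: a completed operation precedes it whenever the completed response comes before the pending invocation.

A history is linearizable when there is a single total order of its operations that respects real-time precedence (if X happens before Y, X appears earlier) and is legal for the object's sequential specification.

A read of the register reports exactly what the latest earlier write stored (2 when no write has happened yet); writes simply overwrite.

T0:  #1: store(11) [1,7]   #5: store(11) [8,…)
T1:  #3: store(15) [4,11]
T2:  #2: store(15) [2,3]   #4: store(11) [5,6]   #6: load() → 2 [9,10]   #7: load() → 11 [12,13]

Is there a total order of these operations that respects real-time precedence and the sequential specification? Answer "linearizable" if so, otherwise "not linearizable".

events 1..9 are fine; event 10 — the response of #6 at time 10 — makes the prefix non-linearizable
no legal order exists: 3 real-time-consistent candidates over 4 completed atomic register operations, all rejected
including or dropping the 2 pending operations (#3, #5) in any combination fails
sample order #1, #2, #4, #6 (pending dropped) stalls at step 4 — #6 load() → 2 has no legal effect
sample order #2, #1, #4, #6 (pending dropped) stalls at step 4 — #6 load() → 2 has no legal effect

not linearizable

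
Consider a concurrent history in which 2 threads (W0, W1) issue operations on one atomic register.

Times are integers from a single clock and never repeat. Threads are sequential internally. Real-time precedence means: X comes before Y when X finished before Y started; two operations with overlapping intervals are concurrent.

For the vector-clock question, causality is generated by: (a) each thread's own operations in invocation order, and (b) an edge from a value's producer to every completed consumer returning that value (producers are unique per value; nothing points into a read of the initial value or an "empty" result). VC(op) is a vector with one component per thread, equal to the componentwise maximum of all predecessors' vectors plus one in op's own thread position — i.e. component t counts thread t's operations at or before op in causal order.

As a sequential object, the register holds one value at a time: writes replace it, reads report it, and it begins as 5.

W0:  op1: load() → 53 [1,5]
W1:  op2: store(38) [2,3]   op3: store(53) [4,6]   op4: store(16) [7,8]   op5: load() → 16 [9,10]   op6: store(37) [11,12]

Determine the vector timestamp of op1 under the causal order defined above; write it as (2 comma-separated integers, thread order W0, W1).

no predecessors for op2 (invoked 2): W1 increments from zero → (0, 1)
invoked at 4, op3 merges VC(op2)=(0, 1) and bumps W1's slot → (0, 2)
invoked at 7, op4 merges VC(op3)=(0, 2) and bumps W1's slot → (0, 3)
invoked at 1, op1 merges VC(op3)=(0, 2) and bumps W0's slot → (1, 2)
invoked at 9, op5 merges VC(op4)=(0, 3) and bumps W1's slot → (0, 4)
invoked at 11, op6 merges VC(op5)=(0, 4) and bumps W1's slot → (0, 5)
target: VC(op1) = (1, 2)

(1, 2)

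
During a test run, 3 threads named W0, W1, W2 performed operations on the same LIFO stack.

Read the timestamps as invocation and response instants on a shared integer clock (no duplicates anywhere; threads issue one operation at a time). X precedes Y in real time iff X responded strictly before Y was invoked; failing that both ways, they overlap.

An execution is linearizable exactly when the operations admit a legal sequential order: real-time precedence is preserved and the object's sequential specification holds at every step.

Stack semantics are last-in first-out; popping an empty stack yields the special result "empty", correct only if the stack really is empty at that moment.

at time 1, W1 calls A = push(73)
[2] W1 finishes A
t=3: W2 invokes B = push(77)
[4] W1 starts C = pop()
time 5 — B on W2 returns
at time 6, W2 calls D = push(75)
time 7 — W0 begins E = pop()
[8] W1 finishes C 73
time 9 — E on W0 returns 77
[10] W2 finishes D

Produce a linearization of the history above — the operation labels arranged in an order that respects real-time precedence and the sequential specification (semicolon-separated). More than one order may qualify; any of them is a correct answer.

A; B; E; C; D

step 1: A push(73) — stack <73>
step 2: B push(77) — stack <73,77>
step 3: E pop() → 77 — stack <73>
step 4: C pop() → 73 — stack <>
step 5: D push(75) — stack <75>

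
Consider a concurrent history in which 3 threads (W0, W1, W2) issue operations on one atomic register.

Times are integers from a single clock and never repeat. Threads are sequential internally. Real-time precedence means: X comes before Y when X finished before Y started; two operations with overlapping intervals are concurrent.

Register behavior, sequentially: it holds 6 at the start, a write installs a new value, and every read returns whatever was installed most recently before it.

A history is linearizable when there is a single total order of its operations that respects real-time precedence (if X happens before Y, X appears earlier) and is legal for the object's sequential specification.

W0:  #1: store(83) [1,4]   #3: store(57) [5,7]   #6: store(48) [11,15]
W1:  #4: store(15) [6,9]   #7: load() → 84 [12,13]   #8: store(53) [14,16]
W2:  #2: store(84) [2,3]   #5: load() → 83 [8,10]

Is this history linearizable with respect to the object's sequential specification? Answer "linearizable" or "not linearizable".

not linearizable

events 1..9 are fine; event 10 — the response of #5 at time 10 — makes the prefix non-linearizable
all 6 real-time-respecting orders fail — 5 completed atomic register operations, no legal replay
one such order, #1, #2, #3, #4, #5, breaks at step 5 where #5 load() → 83 is illegal
one such order, #1, #2, #3, #5, #4, breaks at step 4 where #5 load() → 83 is illegal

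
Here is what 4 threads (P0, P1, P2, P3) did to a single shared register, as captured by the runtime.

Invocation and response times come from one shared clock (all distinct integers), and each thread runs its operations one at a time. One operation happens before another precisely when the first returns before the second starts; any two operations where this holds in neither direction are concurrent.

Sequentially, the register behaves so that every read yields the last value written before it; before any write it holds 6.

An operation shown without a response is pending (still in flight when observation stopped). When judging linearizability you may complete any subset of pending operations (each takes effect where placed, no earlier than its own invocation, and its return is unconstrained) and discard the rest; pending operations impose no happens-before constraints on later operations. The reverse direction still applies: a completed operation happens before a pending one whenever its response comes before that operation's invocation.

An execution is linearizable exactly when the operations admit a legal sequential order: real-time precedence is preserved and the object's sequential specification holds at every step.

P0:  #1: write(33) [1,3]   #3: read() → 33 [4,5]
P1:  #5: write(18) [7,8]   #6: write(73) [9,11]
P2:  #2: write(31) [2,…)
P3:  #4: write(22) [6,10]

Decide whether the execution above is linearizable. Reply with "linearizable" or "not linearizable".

a witness: #1, #3, #2, #4, #5, #6
step 1: #1 write(33) — value 33
step 2: #3 read() → 33 — value 33
step 3: #2 write(31) (pending, included) — value 31
step 4: #4 write(22) — value 22
step 5: #5 write(18) — value 18
step 6: #6 write(73) — value 73

linearizable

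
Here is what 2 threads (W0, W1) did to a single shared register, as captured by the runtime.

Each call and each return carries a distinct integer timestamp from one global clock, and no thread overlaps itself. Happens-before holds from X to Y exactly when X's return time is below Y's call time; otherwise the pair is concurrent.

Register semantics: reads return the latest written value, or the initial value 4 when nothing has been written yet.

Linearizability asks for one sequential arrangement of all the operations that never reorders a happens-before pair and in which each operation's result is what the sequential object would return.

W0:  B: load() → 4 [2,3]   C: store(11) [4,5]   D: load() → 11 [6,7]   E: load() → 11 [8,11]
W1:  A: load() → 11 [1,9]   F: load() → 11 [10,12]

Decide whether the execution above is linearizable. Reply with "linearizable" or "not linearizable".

linearizable

witness order: B, C, A, D, E, F
after step 1 (B load() → 4): value 4
after step 2 (C store(11)): value 11
after step 3 (A load() → 11): value 11
after step 4 (D load() → 11): value 11
after step 5 (E load() → 11): value 11
after step 6 (F load() → 11): value 11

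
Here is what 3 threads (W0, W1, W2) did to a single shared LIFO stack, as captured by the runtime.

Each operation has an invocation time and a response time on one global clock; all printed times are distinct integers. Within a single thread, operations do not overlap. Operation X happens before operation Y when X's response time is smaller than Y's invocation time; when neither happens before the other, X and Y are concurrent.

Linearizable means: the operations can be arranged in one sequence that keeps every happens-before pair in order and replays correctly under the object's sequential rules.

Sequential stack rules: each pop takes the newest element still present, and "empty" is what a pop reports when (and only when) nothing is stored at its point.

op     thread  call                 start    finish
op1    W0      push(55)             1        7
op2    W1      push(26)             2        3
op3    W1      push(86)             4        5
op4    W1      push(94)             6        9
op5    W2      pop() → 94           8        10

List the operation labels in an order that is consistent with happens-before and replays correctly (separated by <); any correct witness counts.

op1 < op2 < op3 < op4 < op5

step 1: op1 push(55) — stack <55>
step 2: op2 push(26) — stack <55,26>
step 3: op3 push(86) — stack <55,26,86>
step 4: op4 push(94) — stack <55,26,86,94>
step 5: op5 pop() → 94 — stack <55,26,86>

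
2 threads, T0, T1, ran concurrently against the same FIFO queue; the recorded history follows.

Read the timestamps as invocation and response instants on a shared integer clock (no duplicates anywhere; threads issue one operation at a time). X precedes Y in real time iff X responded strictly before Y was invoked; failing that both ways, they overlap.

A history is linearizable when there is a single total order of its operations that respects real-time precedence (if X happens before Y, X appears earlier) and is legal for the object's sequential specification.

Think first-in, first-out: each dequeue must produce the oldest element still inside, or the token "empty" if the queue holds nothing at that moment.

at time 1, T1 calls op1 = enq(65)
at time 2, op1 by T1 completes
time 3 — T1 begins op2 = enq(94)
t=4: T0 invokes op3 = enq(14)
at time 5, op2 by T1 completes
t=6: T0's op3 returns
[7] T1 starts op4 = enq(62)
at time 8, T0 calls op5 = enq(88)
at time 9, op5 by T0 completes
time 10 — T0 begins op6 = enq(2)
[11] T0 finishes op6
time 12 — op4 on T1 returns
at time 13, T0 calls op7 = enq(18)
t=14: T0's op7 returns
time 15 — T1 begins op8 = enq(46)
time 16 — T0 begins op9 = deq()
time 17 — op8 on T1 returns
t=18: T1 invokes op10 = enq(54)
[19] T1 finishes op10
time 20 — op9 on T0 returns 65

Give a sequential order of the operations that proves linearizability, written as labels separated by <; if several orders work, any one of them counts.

1. op1 enq(65), leaving queue <65>
2. op2 enq(94), leaving queue <65,94>
3. op3 enq(14), leaving queue <65,94,14>
4. op4 enq(62), leaving queue <65,94,14,62>
5. op5 enq(88), leaving queue <65,94,14,62,88>
6. op6 enq(2), leaving queue <65,94,14,62,88,2>
7. op7 enq(18), leaving queue <65,94,14,62,88,2,18>
8. op8 enq(46), leaving queue <65,94,14,62,88,2,18,46>
9. op9 deq() → 65, leaving queue <94,14,62,88,2,18,46>
10. op10 enq(54), leaving queue <94,14,62,88,2,18,46,54>

op1 < op2 < op3 < op4 < op5 < op6 < op7 < op8 < op9 < op10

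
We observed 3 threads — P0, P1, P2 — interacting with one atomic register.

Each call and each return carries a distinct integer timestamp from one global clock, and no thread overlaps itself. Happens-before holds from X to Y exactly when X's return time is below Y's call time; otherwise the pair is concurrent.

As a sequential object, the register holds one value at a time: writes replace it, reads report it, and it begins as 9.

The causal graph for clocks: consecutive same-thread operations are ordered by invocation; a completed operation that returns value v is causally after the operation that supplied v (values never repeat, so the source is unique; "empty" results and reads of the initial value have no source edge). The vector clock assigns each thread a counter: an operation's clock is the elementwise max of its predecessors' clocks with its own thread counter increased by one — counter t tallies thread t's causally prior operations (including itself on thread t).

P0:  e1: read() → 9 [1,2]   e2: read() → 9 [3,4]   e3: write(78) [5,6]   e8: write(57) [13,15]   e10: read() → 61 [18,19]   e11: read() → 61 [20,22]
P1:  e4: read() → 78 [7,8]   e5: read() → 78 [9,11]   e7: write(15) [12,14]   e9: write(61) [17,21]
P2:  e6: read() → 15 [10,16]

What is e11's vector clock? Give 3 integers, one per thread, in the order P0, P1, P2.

(6, 4, 0)

invoked at 1, e1 has no predecessors; its own P0 bump gives (1, 0, 0)
invoked at 3, e2 merges VC(e1)=(1, 0, 0) and bumps P0's slot → (2, 0, 0)
invoked at 5, e3 merges VC(e2)=(2, 0, 0) and bumps P0's slot → (3, 0, 0)
invoked at 7, e4 merges VC(e3)=(3, 0, 0) and bumps P1's slot → (3, 1, 0)
invoked at 13, e8 merges VC(e3)=(3, 0, 0) and bumps P0's slot → (4, 0, 0)
invoked at 9, e5 merges VC(e3)=(3, 0, 0), VC(e4)=(3, 1, 0) and bumps P1's slot → (3, 2, 0)
invoked at 12, e7 merges VC(e5)=(3, 2, 0) and bumps P1's slot → (3, 3, 0)
invoked at 10, e6 merges VC(e7)=(3, 3, 0) and bumps P2's slot → (3, 3, 1)
invoked at 17, e9 merges VC(e7)=(3, 3, 0) and bumps P1's slot → (3, 4, 0)
invoked at 18, e10 merges VC(e8)=(4, 0, 0), VC(e9)=(3, 4, 0) and bumps P0's slot → (5, 4, 0)
invoked at 20, e11 merges VC(e9)=(3, 4, 0), VC(e10)=(5, 4, 0) and bumps P0's slot → (6, 4, 0)
target: VC(e11) = (6, 4, 0)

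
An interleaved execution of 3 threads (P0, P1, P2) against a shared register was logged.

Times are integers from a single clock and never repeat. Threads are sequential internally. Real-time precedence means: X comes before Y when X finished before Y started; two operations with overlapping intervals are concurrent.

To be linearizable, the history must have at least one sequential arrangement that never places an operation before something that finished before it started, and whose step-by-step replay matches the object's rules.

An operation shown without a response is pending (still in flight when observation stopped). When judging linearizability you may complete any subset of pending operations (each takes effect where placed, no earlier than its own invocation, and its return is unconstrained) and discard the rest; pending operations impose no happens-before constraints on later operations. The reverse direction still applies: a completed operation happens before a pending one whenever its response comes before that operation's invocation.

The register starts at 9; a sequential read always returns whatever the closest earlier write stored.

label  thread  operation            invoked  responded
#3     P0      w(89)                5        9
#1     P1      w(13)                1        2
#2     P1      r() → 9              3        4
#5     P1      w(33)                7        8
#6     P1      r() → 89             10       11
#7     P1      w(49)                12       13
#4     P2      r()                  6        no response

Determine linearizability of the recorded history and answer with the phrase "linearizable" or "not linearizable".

cut after 3 events: linearizable; cut after 4 events (#2 responds, time 4): not linearizable
a single order respects real time; the 2 completed register operations fail replay along it
take #1, #2: step 2 already fails, because #2 r() → 9 cannot occur there

not linearizable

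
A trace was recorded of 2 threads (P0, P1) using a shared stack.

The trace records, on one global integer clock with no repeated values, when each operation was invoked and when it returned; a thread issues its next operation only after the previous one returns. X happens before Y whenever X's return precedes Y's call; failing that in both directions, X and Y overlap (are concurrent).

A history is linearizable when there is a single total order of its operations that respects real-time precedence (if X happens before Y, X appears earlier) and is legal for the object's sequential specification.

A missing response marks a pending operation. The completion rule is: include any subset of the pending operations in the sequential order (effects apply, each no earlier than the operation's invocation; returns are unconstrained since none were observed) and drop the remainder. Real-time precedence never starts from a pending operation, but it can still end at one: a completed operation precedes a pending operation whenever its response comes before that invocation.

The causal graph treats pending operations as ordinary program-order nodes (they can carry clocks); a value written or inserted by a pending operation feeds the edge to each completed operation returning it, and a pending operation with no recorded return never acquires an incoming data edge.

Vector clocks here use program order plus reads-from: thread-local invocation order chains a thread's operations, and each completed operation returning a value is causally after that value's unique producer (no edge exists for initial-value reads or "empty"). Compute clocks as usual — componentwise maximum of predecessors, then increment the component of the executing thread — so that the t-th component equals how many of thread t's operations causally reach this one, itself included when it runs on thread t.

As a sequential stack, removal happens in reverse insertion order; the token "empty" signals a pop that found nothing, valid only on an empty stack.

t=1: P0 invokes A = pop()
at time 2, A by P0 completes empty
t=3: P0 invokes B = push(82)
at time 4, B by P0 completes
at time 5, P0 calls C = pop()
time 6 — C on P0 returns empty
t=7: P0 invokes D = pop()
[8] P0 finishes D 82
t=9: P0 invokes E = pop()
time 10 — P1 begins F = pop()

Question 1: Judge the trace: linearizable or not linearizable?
not linearizable

the violation lands at event 6, C's response at time 6: events 1..5 linearize, events 1..6 do not
the sole real-time-consistent order of 3 completed operations fails the stack replay
sample order A, B, C stalls at step 3 — C pop() → empty has no legal effect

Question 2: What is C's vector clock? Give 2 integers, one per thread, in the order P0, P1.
(3, 0)

VC(F, invoked at 10): no causal predecessors; +1 on P1 → (0, 1)
VC(A, invoked at 1): no causal predecessors; +1 on P0 → (1, 0)
merge at B (invoked 3): VC(A)=(1, 0), own-thread bump on P0 → (2, 0)
merge at C (invoked 5): VC(B)=(2, 0), own-thread bump on P0 → (3, 0)
merge at D (invoked 7): VC(B)=(2, 0), VC(C)=(3, 0), own-thread bump on P0 → (4, 0)
merge at E (invoked 9): VC(D)=(4, 0), own-thread bump on P0 → (5, 0)
target: VC(C) = (3, 0)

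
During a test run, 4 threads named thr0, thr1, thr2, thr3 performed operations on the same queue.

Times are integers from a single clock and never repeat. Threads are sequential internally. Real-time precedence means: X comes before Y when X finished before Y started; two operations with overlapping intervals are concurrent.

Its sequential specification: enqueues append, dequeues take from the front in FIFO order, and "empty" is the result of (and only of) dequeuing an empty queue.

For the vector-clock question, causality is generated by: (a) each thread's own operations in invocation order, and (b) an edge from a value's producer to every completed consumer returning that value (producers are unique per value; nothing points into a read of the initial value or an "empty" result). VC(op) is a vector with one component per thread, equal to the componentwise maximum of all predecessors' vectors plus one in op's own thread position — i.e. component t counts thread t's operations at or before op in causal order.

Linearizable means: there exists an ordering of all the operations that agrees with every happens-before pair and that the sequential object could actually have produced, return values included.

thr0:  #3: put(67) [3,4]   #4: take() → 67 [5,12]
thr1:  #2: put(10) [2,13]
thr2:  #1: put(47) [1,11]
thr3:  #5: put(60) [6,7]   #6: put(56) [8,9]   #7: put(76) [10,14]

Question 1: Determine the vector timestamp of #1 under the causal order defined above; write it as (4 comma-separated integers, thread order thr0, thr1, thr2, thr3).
Answer: (0, 0, 1, 0)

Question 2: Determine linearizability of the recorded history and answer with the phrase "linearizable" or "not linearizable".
linearizable

one valid linearization: #3, #1, #2, #4, #5, #6, #7
step 1: #3 put(67) — queue <67>
step 2: #1 put(47) — queue <67,47>
step 3: #2 put(10) — queue <67,47,10>
step 4: #4 take() → 67 — queue <47,10>
step 5: #5 put(60) — queue <47,10,60>
step 6: #6 put(56) — queue <47,10,60,56>
step 7: #7 put(76) — queue <47,10,60,56,76>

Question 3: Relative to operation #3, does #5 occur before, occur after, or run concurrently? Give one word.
Answer: after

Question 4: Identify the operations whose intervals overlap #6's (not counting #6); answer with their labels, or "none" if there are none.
Answer: #1, #2, #4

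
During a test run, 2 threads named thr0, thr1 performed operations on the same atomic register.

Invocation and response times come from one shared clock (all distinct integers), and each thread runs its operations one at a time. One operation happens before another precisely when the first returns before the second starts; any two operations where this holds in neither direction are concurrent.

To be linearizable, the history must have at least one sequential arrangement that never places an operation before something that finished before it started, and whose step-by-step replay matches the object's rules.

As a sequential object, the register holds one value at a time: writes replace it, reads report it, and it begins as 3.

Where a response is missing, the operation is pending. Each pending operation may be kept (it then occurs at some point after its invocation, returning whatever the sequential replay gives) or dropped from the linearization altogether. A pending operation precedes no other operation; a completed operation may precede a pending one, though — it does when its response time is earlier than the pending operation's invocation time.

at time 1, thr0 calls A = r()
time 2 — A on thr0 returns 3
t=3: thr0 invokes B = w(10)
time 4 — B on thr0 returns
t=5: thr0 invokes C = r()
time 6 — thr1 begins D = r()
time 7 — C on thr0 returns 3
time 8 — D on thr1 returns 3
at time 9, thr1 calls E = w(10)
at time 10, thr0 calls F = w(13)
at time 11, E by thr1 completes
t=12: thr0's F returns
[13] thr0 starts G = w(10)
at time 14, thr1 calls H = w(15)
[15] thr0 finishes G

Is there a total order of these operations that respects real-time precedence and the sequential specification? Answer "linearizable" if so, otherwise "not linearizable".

not linearizable

through event 6 a valid linearization exists; event 7 (C responding at time 7) ends that
the completed operations (3 total) allow one real-time order; the atomic register replay rejects it
no completion choice of the 1 pending operation (D) rescues it — every subset was tried
for example A, B, C (pending dropped) fails at step 3: C r() → 3 is not legal there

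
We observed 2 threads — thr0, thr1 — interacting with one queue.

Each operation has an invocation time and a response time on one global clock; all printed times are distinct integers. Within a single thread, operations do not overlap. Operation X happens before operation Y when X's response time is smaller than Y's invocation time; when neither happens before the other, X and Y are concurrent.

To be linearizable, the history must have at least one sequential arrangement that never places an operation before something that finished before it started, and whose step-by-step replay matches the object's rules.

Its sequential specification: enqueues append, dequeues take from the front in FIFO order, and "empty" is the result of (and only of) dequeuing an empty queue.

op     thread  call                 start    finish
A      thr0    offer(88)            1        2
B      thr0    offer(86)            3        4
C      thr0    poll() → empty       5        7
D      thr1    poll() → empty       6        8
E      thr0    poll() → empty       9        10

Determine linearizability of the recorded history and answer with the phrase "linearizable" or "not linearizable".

prefix check: 1..6 passes, 1..7 fails once C's time-7 response joins
the completed operations (3 total) allow one real-time order; the queue replay rejects it
no escape via the 1 pending operation (D): every completion choice fails
e.g. A, B, C (pending dropped): illegal at step 3, since C poll() → empty cannot apply there

not linearizable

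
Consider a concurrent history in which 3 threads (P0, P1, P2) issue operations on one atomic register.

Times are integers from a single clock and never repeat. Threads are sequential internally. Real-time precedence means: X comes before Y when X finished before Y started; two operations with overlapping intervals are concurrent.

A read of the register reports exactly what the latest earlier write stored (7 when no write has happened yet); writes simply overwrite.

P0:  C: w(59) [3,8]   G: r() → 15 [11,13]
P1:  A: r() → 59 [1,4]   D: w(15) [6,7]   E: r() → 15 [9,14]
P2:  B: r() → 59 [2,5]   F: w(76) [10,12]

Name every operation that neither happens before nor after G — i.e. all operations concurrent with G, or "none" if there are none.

E, F

concurrent with G ([11,13]): every op whose interval crosses 11..13
A [1,4]: before
B [2,5]: before
C [3,8]: before
D [6,7]: before
E [9,14]: concurrent
F [10,12]: concurrent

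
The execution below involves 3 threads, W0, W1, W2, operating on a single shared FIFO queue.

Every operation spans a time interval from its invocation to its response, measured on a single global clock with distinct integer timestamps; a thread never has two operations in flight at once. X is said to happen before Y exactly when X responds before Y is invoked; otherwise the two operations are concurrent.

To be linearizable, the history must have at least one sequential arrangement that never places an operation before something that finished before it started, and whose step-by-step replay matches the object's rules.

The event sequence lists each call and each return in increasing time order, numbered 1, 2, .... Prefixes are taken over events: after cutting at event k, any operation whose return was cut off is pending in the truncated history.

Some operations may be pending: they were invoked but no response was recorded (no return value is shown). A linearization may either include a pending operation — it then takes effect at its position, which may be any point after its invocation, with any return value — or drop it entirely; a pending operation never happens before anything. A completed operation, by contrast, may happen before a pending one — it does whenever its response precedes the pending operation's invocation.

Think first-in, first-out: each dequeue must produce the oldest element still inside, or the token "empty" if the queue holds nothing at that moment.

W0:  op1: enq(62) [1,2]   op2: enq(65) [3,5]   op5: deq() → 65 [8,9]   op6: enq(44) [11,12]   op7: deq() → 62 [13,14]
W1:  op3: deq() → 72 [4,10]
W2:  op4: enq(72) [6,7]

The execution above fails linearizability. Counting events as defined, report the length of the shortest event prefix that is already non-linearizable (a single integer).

events 1..9 are linearizable, e.g. via op1, op2, op3, op4, op5:
after step 1 (op1 enq(62)): queue <62>
after step 2 (op2 enq(65)): queue <62,65>
after step 3 (op3 deq() (pending, included)): queue <65>
after step 4 (op4 enq(72)): queue <65,72>
after step 5 (op5 deq() → 65): queue <72>
event 10 — op3's response, time 10 — after it, nothing linearizes
take op1, op2, op3, op4, op5: step 3 already fails, because op3 deq() → 72 cannot occur there
take op1, op2, op4, op3, op5: step 4 already fails, because op3 deq() → 72 cannot occur there

10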